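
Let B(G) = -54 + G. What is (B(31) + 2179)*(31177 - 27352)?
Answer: 8246700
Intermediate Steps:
(B(31) + 2179)*(31177 - 27352) = ((-54 + 31) + 2179)*(31177 - 27352) = (-23 + 2179)*3825 = 2156*3825 = 8246700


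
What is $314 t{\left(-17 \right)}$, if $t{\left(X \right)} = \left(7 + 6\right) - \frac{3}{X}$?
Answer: $\frac{70336}{17} \approx 4137.4$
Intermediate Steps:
$t{\left(X \right)} = 13 - \frac{3}{X}$
$314 t{\left(-17 \right)} = 314 \left(13 - \frac{3}{-17}\right) = 314 \left(13 - - \frac{3}{17}\right) = 314 \left(13 + \frac{3}{17}\right) = 314 \cdot \frac{224}{17} = \frac{70336}{17}$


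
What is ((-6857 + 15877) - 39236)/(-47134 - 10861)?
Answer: 30216/57995 ≈ 0.52101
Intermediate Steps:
((-6857 + 15877) - 39236)/(-47134 - 10861) = (9020 - 39236)/(-57995) = -30216*(-1/57995) = 30216/57995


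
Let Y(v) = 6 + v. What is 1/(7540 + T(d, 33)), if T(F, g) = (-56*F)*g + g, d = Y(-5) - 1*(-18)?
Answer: -1/27539 ≈ -3.6312e-5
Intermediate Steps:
d = 19 (d = (6 - 5) - 1*(-18) = 1 + 18 = 19)
T(F, g) = g - 56*F*g (T(F, g) = -56*F*g + g = g - 56*F*g)
1/(7540 + T(d, 33)) = 1/(7540 + 33*(1 - 56*19)) = 1/(7540 + 33*(1 - 1064)) = 1/(7540 + 33*(-1063)) = 1/(7540 - 35079) = 1/(-27539) = -1/27539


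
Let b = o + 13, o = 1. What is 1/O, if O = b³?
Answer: 1/2744 ≈ 0.00036443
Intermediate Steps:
b = 14 (b = 1 + 13 = 14)
O = 2744 (O = 14³ = 2744)
1/O = 1/2744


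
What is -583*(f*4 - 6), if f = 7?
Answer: -12826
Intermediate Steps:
-583*(f*4 - 6) = -583*(7*4 - 6) = -583*(28 - 6) = -583*22 = -12826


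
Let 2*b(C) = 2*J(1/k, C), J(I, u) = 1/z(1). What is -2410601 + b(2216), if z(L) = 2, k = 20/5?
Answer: -4821201/2 ≈ -2.4106e+6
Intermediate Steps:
k = 4 (k = 20*(⅕) = 4)
J(I, u) = ½ (J(I, u) = 1/2 = ½)
b(C) = ½ (b(C) = (2*(½))/2 = (½)*1 = ½)
-2410601 + b(2216) = -2410601 + ½ = -4821201/2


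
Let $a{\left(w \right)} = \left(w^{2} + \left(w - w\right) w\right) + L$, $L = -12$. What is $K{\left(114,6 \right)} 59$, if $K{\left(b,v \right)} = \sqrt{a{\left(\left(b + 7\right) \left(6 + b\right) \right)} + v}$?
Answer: $59 \sqrt{210830394} \approx 8.5668 \cdot 10^{5}$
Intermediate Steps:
$a{\left(w \right)} = -12 + w^{2}$ ($a{\left(w \right)} = \left(w^{2} + \left(w - w\right) w\right) - 12 = \left(w^{2} + 0 w\right) - 12 = \left(w^{2} + 0\right) - 12 = w^{2} - 12 = -12 + w^{2}$)
$K{\left(b,v \right)} = \sqrt{-12 + v + \left(6 + b\right)^{2} \left(7 + b\right)^{2}}$ ($K{\left(b,v \right)} = \sqrt{\left(-12 + \left(\left(b + 7\right) \left(6 + b\right)\right)^{2}\right) + v} = \sqrt{\left(-12 + \left(\left(7 + b\right) \left(6 + b\right)\right)^{2}\right) + v} = \sqrt{\left(-12 + \left(\left(6 + b\right) \left(7 + b\right)\right)^{2}\right) + v} = \sqrt{\left(-12 + \left(6 + b\right)^{2} \left(7 + b\right)^{2}\right) + v} = \sqrt{-12 + v + \left(6 + b\right)^{2} \left(7 + b\right)^{2}}$)
$K{\left(114,6 \right)} 59 = \sqrt{-12 + 6 + \left(42 + 114^{2} + 13 \cdot 114\right)^{2}} \cdot 59 = \sqrt{-12 + 6 + \left(42 + 12996 + 1482\right)^{2}} \cdot 59 = \sqrt{-12 + 6 + 14520^{2}} \cdot 59 = \sqrt{-12 + 6 + 210830400} \cdot 59 = \sqrt{210830394} \cdot 59 = 59 \sqrt{210830394}$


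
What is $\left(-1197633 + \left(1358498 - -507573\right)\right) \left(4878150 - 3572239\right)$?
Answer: $872920537018$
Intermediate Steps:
$\left(-1197633 + \left(1358498 - -507573\right)\right) \left(4878150 - 3572239\right) = \left(-1197633 + \left(1358498 + 507573\right)\right) 1305911 = \left(-1197633 + 1866071\right) 1305911 = 668438 \cdot 1305911 = 872920537018$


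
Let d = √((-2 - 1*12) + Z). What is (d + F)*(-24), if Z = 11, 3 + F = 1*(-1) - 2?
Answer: 144 - 24*I*√3 ≈ 144.0 - 41.569*I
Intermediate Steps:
F = -6 (F = -3 + (1*(-1) - 2) = -3 + (-1 - 2) = -3 - 3 = -6)
d = I*√3 (d = √((-2 - 1*12) + 11) = √((-2 - 12) + 11) = √(-14 + 11) = √(-3) = I*√3 ≈ 1.732*I)
(d + F)*(-24) = (I*√3 - 6)*(-24) = (-6 + I*√3)*(-24) = 144 - 24*I*√3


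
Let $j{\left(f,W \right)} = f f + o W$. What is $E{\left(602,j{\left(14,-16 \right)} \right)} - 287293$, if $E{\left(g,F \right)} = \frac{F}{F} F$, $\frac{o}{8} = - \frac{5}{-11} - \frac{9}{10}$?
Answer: $- \frac{15787199}{55} \approx -2.8704 \cdot 10^{5}$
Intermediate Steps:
$o = - \frac{196}{55}$ ($o = 8 \left(- \frac{5}{-11} - \frac{9}{10}\right) = 8 \left(\left(-5\right) \left(- \frac{1}{11}\right) - \frac{9}{10}\right) = 8 \left(\frac{5}{11} - \frac{9}{10}\right) = 8 \left(- \frac{49}{110}\right) = - \frac{196}{55} \approx -3.5636$)
$j{\left(f,W \right)} = f^{2} - \frac{196 W}{55}$ ($j{\left(f,W \right)} = f f - \frac{196 W}{55} = f^{2} - \frac{196 W}{55}$)
$E{\left(g,F \right)} = F$ ($E{\left(g,F \right)} = 1 F = F$)
$E{\left(602,j{\left(14,-16 \right)} \right)} - 287293 = \left(14^{2} - - \frac{3136}{55}\right) - 287293 = \left(196 + \frac{3136}{55}\right) - 287293 = \frac{13916}{55} - 287293 = - \frac{15787199}{55}$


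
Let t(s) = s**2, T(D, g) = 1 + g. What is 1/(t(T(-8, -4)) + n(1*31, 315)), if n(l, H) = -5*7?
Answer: -1/26 ≈ -0.038462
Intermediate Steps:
n(l, H) = -35
1/(t(T(-8, -4)) + n(1*31, 315)) = 1/((1 - 4)**2 - 35) = 1/((-3)**2 - 35) = 1/(9 - 35) = 1/(-26) = -1/26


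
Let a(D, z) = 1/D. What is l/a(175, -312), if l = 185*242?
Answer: 7834750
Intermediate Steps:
l = 44770
l/a(175, -312) = 44770/(1/175) = 44770*175 = 7834750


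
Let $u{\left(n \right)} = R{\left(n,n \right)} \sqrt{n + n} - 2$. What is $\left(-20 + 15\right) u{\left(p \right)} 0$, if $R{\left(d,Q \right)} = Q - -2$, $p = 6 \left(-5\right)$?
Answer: $0$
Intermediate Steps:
$p = -30$
$R{\left(d,Q \right)} = 2 + Q$ ($R{\left(d,Q \right)} = Q + 2 = 2 + Q$)
$u{\left(n \right)} = -2 + \sqrt{2} \sqrt{n} \left(2 + n\right)$ ($u{\left(n \right)} = \left(2 + n\right) \sqrt{n + n} - 2 = \left(2 + n\right) \sqrt{2 n} - 2 = \left(2 + n\right) \sqrt{2} \sqrt{n} - 2 = \sqrt{2} \sqrt{n} \left(2 + n\right) - 2 = -2 + \sqrt{2} \sqrt{n} \left(2 + n\right)$)
$\left(-20 + 15\right) u{\left(p \right)} 0 = \left(-20 + 15\right) \left(-2 + \sqrt{2} \sqrt{-30} \left(2 - 30\right)\right) 0 = - 5 \left(-2 + \sqrt{2} i \sqrt{30} \left(-28\right)\right) 0 = - 5 \left(-2 - 56 i \sqrt{15}\right) 0 = \left(10 + 280 i \sqrt{15}\right) 0 = 0$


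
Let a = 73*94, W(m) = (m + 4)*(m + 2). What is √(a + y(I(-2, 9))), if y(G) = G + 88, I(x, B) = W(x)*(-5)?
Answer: 5*√278 ≈ 83.367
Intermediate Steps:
W(m) = (2 + m)*(4 + m) (W(m) = (4 + m)*(2 + m) = (2 + m)*(4 + m))
I(x, B) = -40 - 30*x - 5*x² (I(x, B) = (8 + x² + 6*x)*(-5) = -40 - 30*x - 5*x²)
y(G) = 88 + G
a = 6862
√(a + y(I(-2, 9))) = √(6862 + (88 + (-40 - 30*(-2) - 5*(-2)²))) = √(6862 + (88 + (-40 + 60 - 5*4))) = √(6862 + (88 + (-40 + 60 - 20))) = √(6862 + (88 + 0)) = √(6862 + 88) = √6950 = 5*√278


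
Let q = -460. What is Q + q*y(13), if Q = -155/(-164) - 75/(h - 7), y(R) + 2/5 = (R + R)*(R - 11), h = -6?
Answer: -50590837/2132 ≈ -23729.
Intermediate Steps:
y(R) = -⅖ + 2*R*(-11 + R) (y(R) = -⅖ + (R + R)*(R - 11) = -⅖ + (2*R)*(-11 + R) = -⅖ + 2*R*(-11 + R))
Q = 14315/2132 (Q = -155/(-164) - 75/(-6 - 7) = -155*(-1/164) - 75/(1*(-13)) = 155/164 - 75/(-13) = 155/164 - 75*(-1/13) = 155/164 + 75/13 = 14315/2132 ≈ 6.7144)
Q + q*y(13) = 14315/2132 - 460*(-⅖ - 22*13 + 2*13²) = 14315/2132 - 460*(-⅖ - 286 + 2*169) = 14315/2132 - 460*(-⅖ - 286 + 338) = 14315/2132 - 460*258/5 = 14315/2132 - 23736 = -50590837/2132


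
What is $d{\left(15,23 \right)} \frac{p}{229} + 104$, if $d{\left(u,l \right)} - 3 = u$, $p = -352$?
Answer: $\frac{17480}{229} \approx 76.332$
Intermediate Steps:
$d{\left(u,l \right)} = 3 + u$
$d{\left(15,23 \right)} \frac{p}{229} + 104 = \left(3 + 15\right) \left(- \frac{352}{229}\right) + 104 = 18 \left(\left(-352\right) \frac{1}{229}\right) + 104 = 18 \left(- \frac{352}{229}\right) + 104 = - \frac{6336}{229} + 104 = \frac{17480}{229}$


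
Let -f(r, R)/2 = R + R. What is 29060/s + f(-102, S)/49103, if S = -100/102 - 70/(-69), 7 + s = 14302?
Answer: 37195340732/18296907169 ≈ 2.0329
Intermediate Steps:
s = 14295 (s = -7 + 14302 = 14295)
S = 40/1173 (S = -100*1/102 - 70*(-1/69) = -50/51 + 70/69 = 40/1173 ≈ 0.034101)
f(r, R) = -4*R (f(r, R) = -2*(R + R) = -4*R)
29060/s + f(-102, S)/49103 = 29060/14295 - 4*40/1173/49103 = 29060*(1/14295) - 160/1173*1/49103 = 5812/2859 - 160/57597819 = 37195340732/18296907169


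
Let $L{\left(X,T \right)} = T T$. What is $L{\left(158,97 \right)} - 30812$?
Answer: $-21403$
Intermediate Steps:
$L{\left(X,T \right)} = T^{2}$
$L{\left(158,97 \right)} - 30812 = 97^{2} - 30812 = 9409 - 30812 = -21403$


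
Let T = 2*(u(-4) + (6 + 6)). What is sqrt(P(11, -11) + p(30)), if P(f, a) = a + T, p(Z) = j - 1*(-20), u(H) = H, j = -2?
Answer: sqrt(23) ≈ 4.7958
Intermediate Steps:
p(Z) = 18 (p(Z) = -2 - 1*(-20) = -2 + 20 = 18)
T = 16 (T = 2*(-4 + (6 + 6)) = 2*(-4 + 12) = 2*8 = 16)
P(f, a) = 16 + a (P(f, a) = a + 16 = 16 + a)
sqrt(P(11, -11) + p(30)) = sqrt((16 - 11) + 18) = sqrt(5 + 18) = sqrt(23)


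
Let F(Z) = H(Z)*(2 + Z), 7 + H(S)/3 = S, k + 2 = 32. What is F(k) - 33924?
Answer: -31716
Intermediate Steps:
k = 30 (k = -2 + 32 = 30)
H(S) = -21 + 3*S
F(Z) = (-21 + 3*Z)*(2 + Z)
F(k) - 33924 = 3*(-7 + 30)*(2 + 30) - 33924 = 3*23*32 - 33924 = 2208 - 33924 = -31716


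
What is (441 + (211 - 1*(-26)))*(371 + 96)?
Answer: 316626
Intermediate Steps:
(441 + (211 - 1*(-26)))*(371 + 96) = (441 + (211 + 26))*467 = (441 + 237)*467 = 678*467 = 316626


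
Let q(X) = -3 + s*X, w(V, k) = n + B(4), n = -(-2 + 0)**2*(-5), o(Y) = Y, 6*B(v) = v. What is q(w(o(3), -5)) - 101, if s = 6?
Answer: 20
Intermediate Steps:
B(v) = v/6
n = 20 (n = -(-2)**2*(-5) = -4*(-5) = -1*(-20) = 20)
w(V, k) = 62/3 (w(V, k) = 20 + (1/6)*4 = 20 + 2/3 = 62/3)
q(X) = -3 + 6*X
q(w(o(3), -5)) - 101 = (-3 + 6*(62/3)) - 101 = (-3 + 124) - 101 = 121 - 101 = 20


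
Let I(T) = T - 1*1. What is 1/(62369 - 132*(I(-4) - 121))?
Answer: 1/79001 ≈ 1.2658e-5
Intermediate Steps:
I(T) = -1 + T (I(T) = T - 1 = -1 + T)
1/(62369 - 132*(I(-4) - 121)) = 1/(62369 - 132*((-1 - 4) - 121)) = 1/(62369 - 132*(-5 - 121)) = 1/(62369 - 132*(-126)) = 1/(62369 + 16632) = 1/79001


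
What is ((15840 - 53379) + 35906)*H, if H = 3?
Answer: -4899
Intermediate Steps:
((15840 - 53379) + 35906)*H = ((15840 - 53379) + 35906)*3 = (-37539 + 35906)*3 = -1633*3 = -4899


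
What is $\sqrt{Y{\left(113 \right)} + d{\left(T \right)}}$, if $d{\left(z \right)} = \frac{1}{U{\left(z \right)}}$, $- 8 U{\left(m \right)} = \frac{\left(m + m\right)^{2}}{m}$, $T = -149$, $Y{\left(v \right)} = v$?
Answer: $\frac{3 \sqrt{278779}}{149} \approx 10.631$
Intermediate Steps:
$U{\left(m \right)} = - \frac{m}{2}$ ($U{\left(m \right)} = - \frac{\left(m + m\right)^{2} \frac{1}{m}}{8} = - \frac{\left(2 m\right)^{2} \frac{1}{m}}{8} = - \frac{4 m^{2} \frac{1}{m}}{8} = - \frac{4 m}{8} = - \frac{m}{2}$)
$d{\left(z \right)} = - \frac{2}{z}$ ($d{\left(z \right)} = \frac{1}{\left(- \frac{1}{2}\right) z} = - \frac{2}{z}$)
$\sqrt{Y{\left(113 \right)} + d{\left(T \right)}} = \sqrt{113 - \frac{2}{-149}} = \sqrt{113 - - \frac{2}{149}} = \sqrt{113 + \frac{2}{149}} = \sqrt{\frac{16839}{149}} = \frac{3 \sqrt{278779}}{149}$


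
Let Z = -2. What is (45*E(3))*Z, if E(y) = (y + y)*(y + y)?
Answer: -3240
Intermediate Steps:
E(y) = 4*y**2 (E(y) = (2*y)*(2*y) = 4*y**2)
(45*E(3))*Z = (45*(4*3**2))*(-2) = (45*(4*9))*(-2) = (45*36)*(-2) = 1620*(-2) = -3240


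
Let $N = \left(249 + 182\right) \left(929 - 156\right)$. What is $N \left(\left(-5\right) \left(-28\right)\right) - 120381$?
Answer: $46522439$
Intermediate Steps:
$N = 333163$ ($N = 431 \cdot 773 = 333163$)
$N \left(\left(-5\right) \left(-28\right)\right) - 120381 = 333163 \left(\left(-5\right) \left(-28\right)\right) - 120381 = 333163 \cdot 140 - 120381 = 46642820 - 120381 = 46522439$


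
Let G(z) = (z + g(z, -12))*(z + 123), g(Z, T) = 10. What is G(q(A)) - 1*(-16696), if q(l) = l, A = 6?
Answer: 18760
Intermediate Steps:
G(z) = (10 + z)*(123 + z) (G(z) = (z + 10)*(z + 123) = (10 + z)*(123 + z))
G(q(A)) - 1*(-16696) = (1230 + 6² + 133*6) - 1*(-16696) = (1230 + 36 + 798) + 16696 = 2064 + 16696 = 18760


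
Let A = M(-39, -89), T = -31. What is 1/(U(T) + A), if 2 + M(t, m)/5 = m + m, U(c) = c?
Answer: -1/931 ≈ -0.0010741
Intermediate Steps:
M(t, m) = -10 + 10*m (M(t, m) = -10 + 5*(m + m) = -10 + 5*(2*m) = -10 + 10*m)
A = -900 (A = -10 + 10*(-89) = -10 - 890 = -900)
1/(U(T) + A) = 1/(-31 - 900) = 1/(-931) = -1/931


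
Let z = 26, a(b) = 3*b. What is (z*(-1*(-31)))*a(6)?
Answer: 14508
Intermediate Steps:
(z*(-1*(-31)))*a(6) = (26*(-1*(-31)))*(3*6) = (26*31)*18 = 806*18 = 14508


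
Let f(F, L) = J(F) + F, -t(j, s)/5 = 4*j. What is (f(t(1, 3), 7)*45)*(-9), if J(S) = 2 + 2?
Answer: 6480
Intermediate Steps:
t(j, s) = -20*j
J(S) = 4
f(F, L) = 4 + F
(f(t(1, 3), 7)*45)*(-9) = ((4 - 20*1)*45)*(-9) = ((4 - 20)*45)*(-9) = -16*45*(-9) = -720*(-9) = 6480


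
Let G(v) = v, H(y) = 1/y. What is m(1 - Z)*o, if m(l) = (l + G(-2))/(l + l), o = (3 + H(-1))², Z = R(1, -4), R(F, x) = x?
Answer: 6/5 ≈ 1.2000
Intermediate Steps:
Z = -4
o = 4 (o = (3 + 1/(-1))² = (3 - 1)² = 2² = 4)
m(l) = (-2 + l)/(2*l) (m(l) = (l - 2)/(l + l) = (-2 + l)/((2*l)) = (-2 + l)*(1/(2*l)) = (-2 + l)/(2*l))
m(1 - Z)*o = ((-2 + (1 - 1*(-4)))/(2*(1 - 1*(-4))))*4 = ((-2 + (1 + 4))/(2*(1 + 4)))*4 = ((½)*(-2 + 5)/5)*4 = ((½)*(⅕)*3)*4 = (3/10)*4 = 6/5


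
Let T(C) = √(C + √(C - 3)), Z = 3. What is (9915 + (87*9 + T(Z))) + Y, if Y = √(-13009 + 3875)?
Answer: 10698 + √3 + I*√9134 ≈ 10700.0 + 95.572*I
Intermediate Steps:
T(C) = √(C + √(-3 + C))
Y = I*√9134 (Y = √(-9134) = I*√9134 ≈ 95.572*I)
(9915 + (87*9 + T(Z))) + Y = (9915 + (87*9 + √(3 + √(-3 + 3)))) + I*√9134 = (9915 + (783 + √(3 + √0))) + I*√9134 = (9915 + (783 + √(3 + 0))) + I*√9134 = (9915 + (783 + √3)) + I*√9134 = (10698 + √3) + I*√9134 = 10698 + √3 + I*√9134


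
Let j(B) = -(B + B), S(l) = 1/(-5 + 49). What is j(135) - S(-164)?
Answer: -11881/44 ≈ -270.02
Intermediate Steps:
S(l) = 1/44
j(B) = -2*B
j(135) - S(-164) = -2*135 - 1*1/44 = -270 - 1/44 = -11881/44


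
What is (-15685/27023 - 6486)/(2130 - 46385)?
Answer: 175286863/1195902865 ≈ 0.14657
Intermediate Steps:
(-15685/27023 - 6486)/(2130 - 46385) = (-15685*1/27023 - 6486)/(-44255) = (-15685/27023 - 6486)*(-1/44255) = -175286863/27023*(-1/44255) = 175286863/1195902865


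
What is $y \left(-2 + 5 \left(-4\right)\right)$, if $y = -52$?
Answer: $1144$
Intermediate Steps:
$y \left(-2 + 5 \left(-4\right)\right) = - 52 \left(-2 + 5 \left(-4\right)\right) = - 52 \left(-2 - 20\right) = \left(-52\right) \left(-22\right) = 1144$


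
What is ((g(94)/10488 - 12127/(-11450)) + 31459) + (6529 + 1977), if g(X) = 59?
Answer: 2399714398763/60043800 ≈ 39966.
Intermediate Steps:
((g(94)/10488 - 12127/(-11450)) + 31459) + (6529 + 1977) = ((59/10488 - 12127/(-11450)) + 31459) + (6529 + 1977) = ((59*(1/10488) - 12127*(-1/11450)) + 31459) + 8506 = ((59/10488 + 12127/11450) + 31459) + 8506 = (63931763/60043800 + 31459) + 8506 = 1888981835963/60043800 + 8506 = 2399714398763/60043800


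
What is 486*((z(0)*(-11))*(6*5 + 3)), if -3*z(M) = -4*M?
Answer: 0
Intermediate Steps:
z(M) = 4*M/3 (z(M) = -(-4)*M/3 = 4*M/3)
486*((z(0)*(-11))*(6*5 + 3)) = 486*((((4/3)*0)*(-11))*(6*5 + 3)) = 486*((0*(-11))*(30 + 3)) = 486*(0*33) = 486*0 = 0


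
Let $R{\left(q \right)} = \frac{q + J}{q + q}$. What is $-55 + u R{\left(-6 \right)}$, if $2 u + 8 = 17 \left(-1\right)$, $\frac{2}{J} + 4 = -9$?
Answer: $- \frac{2395}{39} \approx -61.41$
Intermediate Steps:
$J = - \frac{2}{13}$ ($J = \frac{2}{-4 - 9} = \frac{2}{-13} = 2 \left(- \frac{1}{13}\right) = - \frac{2}{13} \approx -0.15385$)
$R{\left(q \right)} = \frac{- \frac{2}{13} + q}{2 q}$ ($R{\left(q \right)} = \frac{q - \frac{2}{13}}{q + q} = \frac{- \frac{2}{13} + q}{2 q}$)
$u = - \frac{25}{2}$ ($u = -4 + \frac{17 \left(-1\right)}{2} = -4 + \frac{1}{2} \left(-17\right) = -4 - \frac{17}{2} = - \frac{25}{2} \approx -12.5$)
$-55 + u R{\left(-6 \right)} = -55 - \frac{25 \frac{-2 + 13 \left(-6\right)}{26 \left(-6\right)}}{2} = -55 - \frac{25 \cdot \frac{1}{26} \left(- \frac{1}{6}\right) \left(-2 - 78\right)}{2} = -55 - \frac{25 \cdot \frac{1}{26} \left(- \frac{1}{6}\right) \left(-80\right)}{2} = -55 - \frac{250}{39} = - \frac{2395}{39}$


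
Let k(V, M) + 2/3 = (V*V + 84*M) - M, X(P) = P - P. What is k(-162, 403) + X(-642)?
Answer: 179077/3 ≈ 59692.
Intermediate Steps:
X(P) = 0
k(V, M) = -⅔ + V² + 83*M (k(V, M) = -⅔ + ((V*V + 84*M) - M) = -⅔ + ((V² + 84*M) - M) = -⅔ + (V² + 83*M) = -⅔ + V² + 83*M)
k(-162, 403) + X(-642) = (-⅔ + (-162)² + 83*403) + 0 = (-⅔ + 26244 + 33449) + 0 = 179077/3 + 0 = 179077/3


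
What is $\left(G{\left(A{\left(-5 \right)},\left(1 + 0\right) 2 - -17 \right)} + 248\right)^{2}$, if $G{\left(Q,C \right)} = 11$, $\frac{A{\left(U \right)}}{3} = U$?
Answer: $67081$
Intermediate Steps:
$A{\left(U \right)} = 3 U$
$\left(G{\left(A{\left(-5 \right)},\left(1 + 0\right) 2 - -17 \right)} + 248\right)^{2} = \left(11 + 248\right)^{2} = 259^{2} = 67081$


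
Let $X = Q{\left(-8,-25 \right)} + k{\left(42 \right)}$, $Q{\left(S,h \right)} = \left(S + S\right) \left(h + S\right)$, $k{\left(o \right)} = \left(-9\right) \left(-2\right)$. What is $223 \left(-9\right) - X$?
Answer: $-2553$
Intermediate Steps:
$k{\left(o \right)} = 18$
$Q{\left(S,h \right)} = 2 S \left(S + h\right)$
$X = 546$ ($X = 2 \left(-8\right) \left(-8 - 25\right) + 18 = 2 \left(-8\right) \left(-33\right) + 18 = 528 + 18 = 546$)
$223 \left(-9\right) - X = 223 \left(-9\right) - 546 = -2007 - 546 = -2553$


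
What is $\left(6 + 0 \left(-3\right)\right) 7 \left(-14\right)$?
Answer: $-588$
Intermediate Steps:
$\left(6 + 0 \left(-3\right)\right) 7 \left(-14\right) = \left(6 + 0\right) 7 \left(-14\right) = 6 \cdot 7 \left(-14\right) = 42 \left(-14\right) = -588$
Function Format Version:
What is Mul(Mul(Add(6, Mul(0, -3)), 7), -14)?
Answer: -588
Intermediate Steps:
Mul(Mul(Add(6, Mul(0, -3)), 7), -14) = Mul(Mul(Add(6, 0), 7), -14) = Mul(Mul(6, 7), -14) = Mul(42, -14) = -588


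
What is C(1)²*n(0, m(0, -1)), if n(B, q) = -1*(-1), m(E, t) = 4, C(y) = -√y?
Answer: 1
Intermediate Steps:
n(B, q) = 1
C(1)²*n(0, m(0, -1)) = (-√1)²*1 = (-1*1)²*1 = (-1)²*1 = 1*1 = 1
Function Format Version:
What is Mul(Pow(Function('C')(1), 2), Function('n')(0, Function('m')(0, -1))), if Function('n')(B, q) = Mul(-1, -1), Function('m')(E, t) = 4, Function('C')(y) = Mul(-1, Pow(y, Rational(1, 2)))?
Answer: 1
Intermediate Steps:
Function('n')(B, q) = 1
Mul(Pow(Function('C')(1), 2), Function('n')(0, Function('m')(0, -1))) = Mul(Pow(Mul(-1, Pow(1, Rational(1, 2))), 2), 1) = Mul(Pow(Mul(-1, 1), 2), 1) = Mul(Pow(-1, 2), 1) = Mul(1, 1) = 1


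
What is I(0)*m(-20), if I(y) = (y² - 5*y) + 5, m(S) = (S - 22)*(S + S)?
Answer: 8400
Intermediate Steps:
m(S) = 2*S*(-22 + S) (m(S) = (-22 + S)*(2*S) = 2*S*(-22 + S))
I(y) = 5 + y² - 5*y
I(0)*m(-20) = (5 + 0² - 5*0)*(2*(-20)*(-22 - 20)) = (5 + 0 + 0)*(2*(-20)*(-42)) = 5*1680 = 8400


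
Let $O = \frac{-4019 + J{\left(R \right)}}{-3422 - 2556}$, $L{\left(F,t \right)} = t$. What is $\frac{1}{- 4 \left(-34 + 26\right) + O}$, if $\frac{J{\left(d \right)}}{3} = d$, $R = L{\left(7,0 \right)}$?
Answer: $\frac{5978}{195315} \approx 0.030607$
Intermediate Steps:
$R = 0$
$J{\left(d \right)} = 3 d$
$O = \frac{4019}{5978}$ ($O = \frac{-4019 + 3 \cdot 0}{-3422 - 2556} = \frac{-4019 + 0}{-5978} = \left(-4019\right) \left(- \frac{1}{5978}\right) = \frac{4019}{5978} \approx 0.6723$)
$\frac{1}{- 4 \left(-34 + 26\right) + O} = \frac{1}{- 4 \left(-34 + 26\right) + \frac{4019}{5978}} = \frac{1}{\left(-4\right) \left(-8\right) + \frac{4019}{5978}} = \frac{1}{32 + \frac{4019}{5978}} = \frac{1}{\frac{195315}{5978}} = \frac{5978}{195315}$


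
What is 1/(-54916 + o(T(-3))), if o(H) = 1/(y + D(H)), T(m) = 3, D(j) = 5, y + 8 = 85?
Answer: -82/4503111 ≈ -1.8210e-5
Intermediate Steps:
y = 77 (y = -8 + 85 = 77)
o(H) = 1/82 (o(H) = 1/(77 + 5) = 1/82)
1/(-54916 + o(T(-3))) = 1/(-54916 + 1/82) = 1/(-4503111/82) = -82/4503111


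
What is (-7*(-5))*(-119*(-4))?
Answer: 16660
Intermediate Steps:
(-7*(-5))*(-119*(-4)) = 35*476 = 16660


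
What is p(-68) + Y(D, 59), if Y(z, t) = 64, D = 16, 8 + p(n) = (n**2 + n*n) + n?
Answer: 9236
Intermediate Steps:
p(n) = -8 + n + 2*n**2 (p(n) = -8 + ((n**2 + n*n) + n) = -8 + ((n**2 + n**2) + n) = -8 + (2*n**2 + n) = -8 + (n + 2*n**2) = -8 + n + 2*n**2)
p(-68) + Y(D, 59) = (-8 - 68 + 2*(-68)**2) + 64 = (-8 - 68 + 2*4624) + 64 = (-8 - 68 + 9248) + 64 = 9172 + 64 = 9236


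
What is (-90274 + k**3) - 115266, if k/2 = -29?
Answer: -400652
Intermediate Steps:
k = -58 (k = 2*(-29) = -58)
(-90274 + k**3) - 115266 = (-90274 + (-58)**3) - 115266 = (-90274 - 195112) - 115266 = -285386 - 115266 = -400652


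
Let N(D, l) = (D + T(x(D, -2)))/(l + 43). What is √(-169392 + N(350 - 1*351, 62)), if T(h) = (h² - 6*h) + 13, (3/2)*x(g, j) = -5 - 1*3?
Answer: 34*I*√14539665/315 ≈ 411.57*I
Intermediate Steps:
x(g, j) = -16/3 (x(g, j) = 2*(-5 - 1*3)/3 = 2*(-5 - 3)/3 = (⅔)*(-8) = -16/3)
T(h) = 13 + h² - 6*h
N(D, l) = (661/9 + D)/(43 + l) (N(D, l) = (D + (13 + (-16/3)² - 6*(-16/3)))/(l + 43) = (D + (13 + 256/9 + 32))/(43 + l) = (D + 661/9)/(43 + l) = (661/9 + D)/(43 + l))
√(-169392 + N(350 - 1*351, 62)) = √(-169392 + (661/9 + (350 - 1*351))/(43 + 62)) = √(-169392 + (661/9 + (350 - 351))/105) = √(-169392 + (661/9 - 1)/105) = √(-169392 + (1/105)*(652/9)) = √(-169392 + 652/945) = √(-160074788/945) = 34*I*√14539665/315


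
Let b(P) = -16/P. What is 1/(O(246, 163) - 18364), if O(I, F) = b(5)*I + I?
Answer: -5/94526 ≈ -5.2896e-5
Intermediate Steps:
O(I, F) = -11*I/5 (O(I, F) = (-16/5)*I + I = (-16*⅕)*I + I = -16*I/5 + I = -11*I/5)
1/(O(246, 163) - 18364) = 1/(-11/5*246 - 18364) = 1/(-2706/5 - 18364) = 1/(-94526/5) = -5/94526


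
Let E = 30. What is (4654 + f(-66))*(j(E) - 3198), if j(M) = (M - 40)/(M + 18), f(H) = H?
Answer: -88040279/6 ≈ -1.4673e+7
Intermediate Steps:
j(M) = (-40 + M)/(18 + M)
(4654 + f(-66))*(j(E) - 3198) = (4654 - 66)*((-40 + 30)/(18 + 30) - 3198) = 4588*(-10/48 - 3198) = 4588*((1/48)*(-10) - 3198) = 4588*(-5/24 - 3198) = 4588*(-76757/24) = -88040279/6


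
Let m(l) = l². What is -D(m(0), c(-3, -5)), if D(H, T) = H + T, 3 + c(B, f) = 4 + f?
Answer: 4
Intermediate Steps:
c(B, f) = 1 + f (c(B, f) = -3 + (4 + f) = 1 + f)
-D(m(0), c(-3, -5)) = -(0² + (1 - 5)) = -(0 - 4) = -1*(-4) = 4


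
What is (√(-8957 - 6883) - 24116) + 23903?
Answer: -213 + 12*I*√110 ≈ -213.0 + 125.86*I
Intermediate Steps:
(√(-8957 - 6883) - 24116) + 23903 = (√(-15840) - 24116) + 23903 = (12*I*√110 - 24116) + 23903 = (-24116 + 12*I*√110) + 23903 = -213 + 12*I*√110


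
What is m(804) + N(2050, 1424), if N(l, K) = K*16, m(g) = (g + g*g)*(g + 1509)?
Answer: 1497042644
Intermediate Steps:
m(g) = (1509 + g)*(g + g**2) (m(g) = (g + g**2)*(1509 + g) = (1509 + g)*(g + g**2))
N(l, K) = 16*K
m(804) + N(2050, 1424) = 804*(1509 + 804**2 + 1510*804) + 16*1424 = 804*(1509 + 646416 + 1214040) + 22784 = 804*1861965 + 22784 = 1497019860 + 22784 = 1497042644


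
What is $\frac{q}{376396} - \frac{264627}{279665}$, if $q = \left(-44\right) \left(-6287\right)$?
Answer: $- \frac{5560343668}{26316196835} \approx -0.21129$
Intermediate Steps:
$q = 276628$
$\frac{q}{376396} - \frac{264627}{279665} = \frac{276628}{376396} - \frac{264627}{279665} = 276628 \cdot \frac{1}{376396} - \frac{264627}{279665} = \frac{69157}{94099} - \frac{264627}{279665} = - \frac{5560343668}{26316196835}$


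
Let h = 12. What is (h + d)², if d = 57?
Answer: 4761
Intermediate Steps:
(h + d)² = (12 + 57)² = 69² = 4761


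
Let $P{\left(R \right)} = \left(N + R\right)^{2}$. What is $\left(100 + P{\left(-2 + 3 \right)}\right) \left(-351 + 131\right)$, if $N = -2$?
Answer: $-22220$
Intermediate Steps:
$P{\left(R \right)} = \left(-2 + R\right)^{2}$
$\left(100 + P{\left(-2 + 3 \right)}\right) \left(-351 + 131\right) = \left(100 + \left(-2 + \left(-2 + 3\right)\right)^{2}\right) \left(-351 + 131\right) = \left(100 + \left(-2 + 1\right)^{2}\right) \left(-220\right) = \left(100 + \left(-1\right)^{2}\right) \left(-220\right) = \left(100 + 1\right) \left(-220\right) = 101 \left(-220\right) = -22220$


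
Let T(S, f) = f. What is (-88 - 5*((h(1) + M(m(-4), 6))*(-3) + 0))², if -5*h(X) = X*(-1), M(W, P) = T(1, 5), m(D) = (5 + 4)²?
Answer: 100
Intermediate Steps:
m(D) = 81 (m(D) = 9² = 81)
M(W, P) = 5
h(X) = X/5 (h(X) = -X*(-1)/5 = -(-1)*X/5 = X/5)
(-88 - 5*((h(1) + M(m(-4), 6))*(-3) + 0))² = (-88 - 5*(((⅕)*1 + 5)*(-3) + 0))² = (-88 - 5*((⅕ + 5)*(-3) + 0))² = (-88 - 5*((26/5)*(-3) + 0))² = (-88 - 5*(-78/5 + 0))² = (-88 - 5*(-78/5))² = (-88 + 78)² = (-10)² = 100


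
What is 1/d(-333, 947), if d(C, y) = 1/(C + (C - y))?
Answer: -1613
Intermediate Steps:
d(C, y) = 1/(-y + 2*C)
1/d(-333, 947) = 1/(1/(-1*947 + 2*(-333))) = 1/(1/(-947 - 666)) = 1/(1/(-1613)) = 1/(-1/1613) = -1613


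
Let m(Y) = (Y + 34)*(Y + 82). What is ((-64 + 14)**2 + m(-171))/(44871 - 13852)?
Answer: 14693/31019 ≈ 0.47368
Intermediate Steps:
m(Y) = (34 + Y)*(82 + Y)
((-64 + 14)**2 + m(-171))/(44871 - 13852) = ((-64 + 14)**2 + (2788 + (-171)**2 + 116*(-171)))/(44871 - 13852) = ((-50)**2 + (2788 + 29241 - 19836))/31019 = (2500 + 12193)*(1/31019) = 14693*(1/31019) = 14693/31019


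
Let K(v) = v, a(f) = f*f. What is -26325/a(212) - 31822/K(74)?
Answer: -716078009/1662928 ≈ -430.61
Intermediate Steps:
a(f) = f²
-26325/a(212) - 31822/K(74) = -26325/(212²) - 31822/74 = -26325/44944 - 31822*1/74 = -26325*1/44944 - 15911/37 = -26325/44944 - 15911/37 = -716078009/1662928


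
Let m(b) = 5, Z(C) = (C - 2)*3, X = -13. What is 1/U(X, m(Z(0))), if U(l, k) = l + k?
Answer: -⅛ ≈ -0.12500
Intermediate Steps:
Z(C) = -6 + 3*C (Z(C) = (-2 + C)*3 = -6 + 3*C)
U(l, k) = k + l
1/U(X, m(Z(0))) = 1/(5 - 13) = 1/(-8) = -⅛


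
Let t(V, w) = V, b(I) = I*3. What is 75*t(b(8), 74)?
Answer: 1800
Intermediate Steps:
b(I) = 3*I
75*t(b(8), 74) = 75*(3*8) = 75*24 = 1800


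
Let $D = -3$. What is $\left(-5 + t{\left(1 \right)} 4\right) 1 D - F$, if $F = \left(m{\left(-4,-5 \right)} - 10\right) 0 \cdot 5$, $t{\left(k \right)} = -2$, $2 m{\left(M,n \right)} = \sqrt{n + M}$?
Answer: $39$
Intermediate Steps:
$m{\left(M,n \right)} = \frac{\sqrt{M + n}}{2}$ ($m{\left(M,n \right)} = \frac{\sqrt{n + M}}{2} = \frac{\sqrt{M + n}}{2}$)
$F = 0$ ($F = \left(\frac{\sqrt{-4 - 5}}{2} - 10\right) 0 \cdot 5 = \left(\frac{\sqrt{-9}}{2} - 10\right) 0 = \left(\frac{3 i}{2} - 10\right) 0 = \left(-10 + \frac{3 i}{2}\right) 0 = 0$)
$\left(-5 + t{\left(1 \right)} 4\right) 1 D - F = \left(-5 - 8\right) 1 \left(-3\right) - 0 = \left(-5 - 8\right) 1 \left(-3\right) + 0 = \left(-13\right) 1 \left(-3\right) + 0 = \left(-13\right) \left(-3\right) + 0 = 39 + 0 = 39$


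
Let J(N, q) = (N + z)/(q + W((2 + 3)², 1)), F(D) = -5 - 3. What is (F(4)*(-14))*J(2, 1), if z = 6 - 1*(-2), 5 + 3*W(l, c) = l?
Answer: 3360/23 ≈ 146.09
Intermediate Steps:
F(D) = -8
W(l, c) = -5/3 + l/3
z = 8 (z = 6 + 2 = 8)
J(N, q) = (8 + N)/(20/3 + q) (J(N, q) = (N + 8)/(q + (-5/3 + (2 + 3)²/3)) = (8 + N)/(q + (-5/3 + (⅓)*5²)) = (8 + N)/(q + (-5/3 + (⅓)*25)) = (8 + N)/(q + (-5/3 + 25/3)) = (8 + N)/(q + 20/3) = (8 + N)/(20/3 + q))
(F(4)*(-14))*J(2, 1) = (-8*(-14))*(3*(8 + 2)/(20 + 3*1)) = 112*(3*10/(20 + 3)) = 112*(3*10/23) = 112*(3*(1/23)*10) = 112*(30/23) = 3360/23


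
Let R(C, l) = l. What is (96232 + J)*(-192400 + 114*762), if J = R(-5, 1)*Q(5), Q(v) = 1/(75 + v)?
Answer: -203111134863/20 ≈ -1.0156e+10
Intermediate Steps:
J = 1/80 (J = 1/(75 + 5) = 1/80 ≈ 0.012500)
(96232 + J)*(-192400 + 114*762) = (96232 + 1/80)*(-192400 + 114*762) = 7698561*(-192400 + 86868)/80 = (7698561/80)*(-105532) = -203111134863/20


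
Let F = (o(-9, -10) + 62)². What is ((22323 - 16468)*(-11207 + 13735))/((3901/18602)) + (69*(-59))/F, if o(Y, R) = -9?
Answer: 773419894864949/10957909 ≈ 7.0581e+7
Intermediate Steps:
F = 2809 (F = (-9 + 62)² = 53² = 2809)
((22323 - 16468)*(-11207 + 13735))/((3901/18602)) + (69*(-59))/F = ((22323 - 16468)*(-11207 + 13735))/((3901/18602)) + (69*(-59))/2809 = (5855*2528)/((3901*(1/18602))) - 4071*1/2809 = 14801440/(3901/18602) - 4071/2809 = 14801440*(18602/3901) - 4071/2809 = 275336386880/3901 - 4071/2809 = 773419894864949/10957909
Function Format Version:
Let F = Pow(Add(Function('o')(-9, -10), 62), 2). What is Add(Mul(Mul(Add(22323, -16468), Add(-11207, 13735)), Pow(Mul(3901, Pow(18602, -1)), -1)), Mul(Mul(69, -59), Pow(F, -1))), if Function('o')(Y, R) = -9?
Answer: Rational(773419894864949, 10957909) ≈ 7.0581e+7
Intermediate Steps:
F = 2809 (F = Pow(Add(-9, 62), 2) = Pow(53, 2) = 2809)
Add(Mul(Mul(Add(22323, -16468), Add(-11207, 13735)), Pow(Mul(3901, Pow(18602, -1)), -1)), Mul(Mul(69, -59), Pow(F, -1))) = Add(Mul(Mul(Add(22323, -16468), Add(-11207, 13735)), Pow(Mul(3901, Pow(18602, -1)), -1)), Mul(Mul(69, -59), Pow(2809, -1))) = Add(Mul(Mul(5855, 2528), Pow(Mul(3901, Rational(1, 18602)), -1)), Mul(-4071, Rational(1, 2809))) = Add(Mul(14801440, Pow(Rational(3901, 18602), -1)), Rational(-4071, 2809)) = Add(Mul(14801440, Rational(18602, 3901)), Rational(-4071, 2809)) = Add(Rational(275336386880, 3901), Rational(-4071, 2809)) = Rational(773419894864949, 10957909)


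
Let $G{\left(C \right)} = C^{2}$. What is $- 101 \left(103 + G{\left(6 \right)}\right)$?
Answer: $-14039$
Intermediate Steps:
$- 101 \left(103 + G{\left(6 \right)}\right) = - 101 \left(103 + 6^{2}\right) = - 101 \left(103 + 36\right) = \left(-101\right) 139 = -14039$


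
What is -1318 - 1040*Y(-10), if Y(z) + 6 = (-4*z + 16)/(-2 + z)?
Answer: 29326/3 ≈ 9775.3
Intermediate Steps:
Y(z) = -6 + (16 - 4*z)/(-2 + z) (Y(z) = -6 + (-4*z + 16)/(-2 + z) = -6 + (16 - 4*z)/(-2 + z))
-1318 - 1040*Y(-10) = -1318 - 2080*(14 - 5*(-10))/(-2 - 10) = -1318 - 2080*(14 + 50)/(-12) = -1318 - 2080*(-1)*64/12 = -1318 - 1040*(-32/3) = -1318 + 33280/3 = 29326/3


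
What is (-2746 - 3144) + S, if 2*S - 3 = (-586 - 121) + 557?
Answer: -11927/2 ≈ -5963.5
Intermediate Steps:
S = -147/2 (S = 3/2 + ((-586 - 121) + 557)/2 = 3/2 + (-707 + 557)/2 = 3/2 + (½)*(-150) = 3/2 - 75 = -147/2 ≈ -73.500)
(-2746 - 3144) + S = (-2746 - 3144) - 147/2 = -5890 - 147/2 = -11927/2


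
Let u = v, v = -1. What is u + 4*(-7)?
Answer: -29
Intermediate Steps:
u = -1
u + 4*(-7) = -1 + 4*(-7) = -1 - 28 = -29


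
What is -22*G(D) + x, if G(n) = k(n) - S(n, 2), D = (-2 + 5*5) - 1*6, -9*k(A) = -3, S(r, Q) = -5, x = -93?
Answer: -631/3 ≈ -210.33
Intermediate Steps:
k(A) = ⅓ (k(A) = -⅑*(-3) = ⅓)
D = 17 (D = (-2 + 25) - 6 = 23 - 6 = 17)
G(n) = 16/3 (G(n) = ⅓ - 1*(-5) = ⅓ + 5 = 16/3)
-22*G(D) + x = -22*16/3 - 93 = -352/3 - 93 = -631/3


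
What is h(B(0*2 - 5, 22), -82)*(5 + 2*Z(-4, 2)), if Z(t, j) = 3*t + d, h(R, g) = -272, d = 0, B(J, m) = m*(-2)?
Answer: 5168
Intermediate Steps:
B(J, m) = -2*m
Z(t, j) = 3*t (Z(t, j) = 3*t + 0 = 3*t)
h(B(0*2 - 5, 22), -82)*(5 + 2*Z(-4, 2)) = -272*(5 + 2*(3*(-4))) = -272*(5 + 2*(-12)) = -272*(5 - 24) = -272*(-19) = 5168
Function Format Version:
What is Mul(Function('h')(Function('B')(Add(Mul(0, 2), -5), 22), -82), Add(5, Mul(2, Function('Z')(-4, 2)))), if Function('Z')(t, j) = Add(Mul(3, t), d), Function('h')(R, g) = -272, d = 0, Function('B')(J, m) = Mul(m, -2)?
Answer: 5168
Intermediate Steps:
Function('B')(J, m) = Mul(-2, m)
Function('Z')(t, j) = Mul(3, t) (Function('Z')(t, j) = Add(Mul(3, t), 0) = Mul(3, t))
Mul(Function('h')(Function('B')(Add(Mul(0, 2), -5), 22), -82), Add(5, Mul(2, Function('Z')(-4, 2)))) = Mul(-272, Add(5, Mul(2, Mul(3, -4)))) = Mul(-272, Add(5, Mul(2, -12))) = Mul(-272, Add(5, -24)) = Mul(-272, -19) = 5168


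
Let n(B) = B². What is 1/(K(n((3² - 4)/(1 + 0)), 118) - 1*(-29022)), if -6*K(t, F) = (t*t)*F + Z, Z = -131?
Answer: 6/100513 ≈ 5.9694e-5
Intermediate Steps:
K(t, F) = 131/6 - F*t²/6 (K(t, F) = -((t*t)*F - 131)/6 = -(t²*F - 131)/6 = -(F*t² - 131)/6 = -(-131 + F*t²)/6 = 131/6 - F*t²/6)
1/(K(n((3² - 4)/(1 + 0)), 118) - 1*(-29022)) = 1/((131/6 - ⅙*118*(((3² - 4)/(1 + 0))²)²) - 1*(-29022)) = 1/((131/6 - ⅙*118*(((9 - 4)/1)²)²) + 29022) = 1/((131/6 - ⅙*118*((5*1)²)²) + 29022) = 1/((131/6 - ⅙*118*(5²)²) + 29022) = 1/((131/6 - ⅙*118*25²) + 29022) = 1/((131/6 - ⅙*118*625) + 29022) = 1/((131/6 - 36875/3) + 29022) = 1/(-73619/6 + 29022) = 1/(100513/6) = 6/100513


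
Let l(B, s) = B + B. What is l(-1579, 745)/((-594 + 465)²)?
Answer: -3158/16641 ≈ -0.18977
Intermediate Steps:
l(B, s) = 2*B
l(-1579, 745)/((-594 + 465)²) = (2*(-1579))/((-594 + 465)²) = -3158/((-129)²) = -3158/16641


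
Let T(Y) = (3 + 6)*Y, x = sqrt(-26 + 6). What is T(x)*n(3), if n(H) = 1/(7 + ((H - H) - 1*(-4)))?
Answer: 18*I*sqrt(5)/11 ≈ 3.659*I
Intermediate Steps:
x = 2*I*sqrt(5) (x = sqrt(-20) = 2*I*sqrt(5) ≈ 4.4721*I)
T(Y) = 9*Y
n(H) = 1/11 (n(H) = 1/(7 + (0 + 4)) = 1/(7 + 4) = 1/11)
T(x)*n(3) = (9*(2*I*sqrt(5)))*(1/11) = (18*I*sqrt(5))*(1/11) = 18*I*sqrt(5)/11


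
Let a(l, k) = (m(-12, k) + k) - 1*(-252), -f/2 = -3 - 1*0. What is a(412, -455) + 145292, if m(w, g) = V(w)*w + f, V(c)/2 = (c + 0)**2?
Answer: 141639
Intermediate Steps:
V(c) = 2*c**2 (V(c) = 2*(c + 0)**2 = 2*c**2)
f = 6 (f = -2*(-3 - 1*0) = -2*(-3 + 0) = -2*(-3) = 6)
m(w, g) = 6 + 2*w**3 (m(w, g) = (2*w**2)*w + 6 = 2*w**3 + 6 = 6 + 2*w**3)
a(l, k) = -3198 + k (a(l, k) = ((6 + 2*(-12)**3) + k) - 1*(-252) = ((6 + 2*(-1728)) + k) + 252 = ((6 - 3456) + k) + 252 = (-3450 + k) + 252 = -3198 + k)
a(412, -455) + 145292 = (-3198 - 455) + 145292 = -3653 + 145292 = 141639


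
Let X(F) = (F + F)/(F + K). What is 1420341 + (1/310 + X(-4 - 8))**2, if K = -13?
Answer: 3412371481549/2402500 ≈ 1.4203e+6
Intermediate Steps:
X(F) = 2*F/(-13 + F) (X(F) = (F + F)/(F - 13) = (2*F)/(-13 + F) = 2*F/(-13 + F))
1420341 + (1/310 + X(-4 - 8))**2 = 1420341 + (1/310 + 2*(-4 - 8)/(-13 + (-4 - 8)))**2 = 1420341 + (1/310 + 2*(-12)/(-13 - 12))**2 = 1420341 + (1/310 + 2*(-12)/(-25))**2 = 1420341 + (1/310 + 2*(-12)*(-1/25))**2 = 1420341 + (1/310 + 24/25)**2 = 1420341 + (1493/1550)**2 = 1420341 + 2229049/2402500 = 3412371481549/2402500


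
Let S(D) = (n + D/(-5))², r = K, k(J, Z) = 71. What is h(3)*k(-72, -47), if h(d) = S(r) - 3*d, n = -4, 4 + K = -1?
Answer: 0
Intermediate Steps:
K = -5 (K = -4 - 1 = -5)
r = -5
S(D) = (-4 - D/5)² (S(D) = (-4 + D/(-5))² = (-4 + D*(-⅕))² = (-4 - D/5)²)
h(d) = 9 - 3*d (h(d) = (20 - 5)²/25 - 3*d = (1/25)*15² - 3*d = (1/25)*225 - 3*d = 9 - 3*d)
h(3)*k(-72, -47) = (9 - 3*3)*71 = (9 - 9)*71 = 0*71 = 0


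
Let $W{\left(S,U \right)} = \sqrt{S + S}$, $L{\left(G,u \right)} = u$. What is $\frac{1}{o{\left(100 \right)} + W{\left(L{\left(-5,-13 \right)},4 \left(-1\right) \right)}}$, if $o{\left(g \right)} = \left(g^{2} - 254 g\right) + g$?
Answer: $- \frac{7650}{117045013} - \frac{i \sqrt{26}}{234090026} \approx -6.536 \cdot 10^{-5} - 2.1782 \cdot 10^{-8} i$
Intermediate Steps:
$W{\left(S,U \right)} = \sqrt{2} \sqrt{S}$ ($W{\left(S,U \right)} = \sqrt{2 S} = \sqrt{2} \sqrt{S}$)
$o{\left(g \right)} = g^{2} - 253 g$
$\frac{1}{o{\left(100 \right)} + W{\left(L{\left(-5,-13 \right)},4 \left(-1\right) \right)}} = \frac{1}{100 \left(-253 + 100\right) + \sqrt{2} \sqrt{-13}} = \frac{1}{100 \left(-153\right) + \sqrt{2} i \sqrt{13}} = \frac{1}{-15300 + i \sqrt{26}}$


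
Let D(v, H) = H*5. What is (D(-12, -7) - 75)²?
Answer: 12100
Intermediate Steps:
D(v, H) = 5*H
(D(-12, -7) - 75)² = (5*(-7) - 75)² = (-35 - 75)² = (-110)² = 12100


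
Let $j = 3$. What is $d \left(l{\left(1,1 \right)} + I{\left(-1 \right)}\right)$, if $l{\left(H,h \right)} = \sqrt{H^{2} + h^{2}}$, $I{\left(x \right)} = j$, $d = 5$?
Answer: $15 + 5 \sqrt{2} \approx 22.071$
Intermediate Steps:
$I{\left(x \right)} = 3$
$d \left(l{\left(1,1 \right)} + I{\left(-1 \right)}\right) = 5 \left(\sqrt{1^{2} + 1^{2}} + 3\right) = 5 \left(\sqrt{1 + 1} + 3\right) = 5 \left(\sqrt{2} + 3\right) = 5 \left(3 + \sqrt{2}\right) = 15 + 5 \sqrt{2}$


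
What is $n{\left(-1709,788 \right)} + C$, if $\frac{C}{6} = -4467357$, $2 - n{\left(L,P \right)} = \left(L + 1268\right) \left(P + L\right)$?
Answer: $-27210301$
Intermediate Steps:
$n{\left(L,P \right)} = 2 - \left(1268 + L\right) \left(L + P\right)$ ($n{\left(L,P \right)} = 2 - \left(L + 1268\right) \left(P + L\right) = 2 - \left(1268 + L\right) \left(L + P\right)$)
$C = -26804142$ ($C = 6 \left(-4467357\right) = -26804142$)
$n{\left(-1709,788 \right)} + C = \left(2 - \left(-1709\right)^{2} - -2167012 - 999184 - \left(-1709\right) 788\right) - 26804142 = \left(2 - 2920681 + 2167012 - 999184 + 1346692\right) - 26804142 = -406159 - 26804142 = -27210301$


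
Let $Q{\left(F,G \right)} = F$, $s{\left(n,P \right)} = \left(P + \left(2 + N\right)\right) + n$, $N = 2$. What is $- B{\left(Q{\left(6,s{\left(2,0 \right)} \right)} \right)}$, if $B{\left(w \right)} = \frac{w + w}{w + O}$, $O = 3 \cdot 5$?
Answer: $- \frac{4}{7} \approx -0.57143$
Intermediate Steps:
$s{\left(n,P \right)} = 4 + P + n$ ($s{\left(n,P \right)} = \left(P + \left(2 + 2\right)\right) + n = \left(P + 4\right) + n = \left(4 + P\right) + n = 4 + P + n$)
$O = 15$
$B{\left(w \right)} = \frac{2 w}{15 + w}$ ($B{\left(w \right)} = \frac{w + w}{w + 15} = \frac{2 w}{15 + w}$)
$- B{\left(Q{\left(6,s{\left(2,0 \right)} \right)} \right)} = - \frac{2 \cdot 6}{15 + 6} = - \frac{2 \cdot 6}{21} = \left(-1\right) \frac{4}{7} = - \frac{4}{7}$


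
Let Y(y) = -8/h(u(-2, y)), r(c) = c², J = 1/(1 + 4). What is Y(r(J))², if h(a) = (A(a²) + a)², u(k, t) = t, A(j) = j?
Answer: 610351562500/28561 ≈ 2.1370e+7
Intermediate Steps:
h(a) = (a + a²)² (h(a) = (a² + a)² = (a + a²)²)
J = ⅕ (J = 1/5 = ⅕ ≈ 0.20000)
Y(y) = -8/(y²*(1 + y)²) (Y(y) = -8*1/(y²*(1 + y)²) = -8/(y²*(1 + y)²))
Y(r(J))² = (-8/(((⅕)²)²*(1 + (⅕)²)²))² = (-8/(25⁻²*(1 + 1/25)²))² = (-8*625/(26/25)²)² = (-8*625*625/676)² = (-781250/169)² = 610351562500/28561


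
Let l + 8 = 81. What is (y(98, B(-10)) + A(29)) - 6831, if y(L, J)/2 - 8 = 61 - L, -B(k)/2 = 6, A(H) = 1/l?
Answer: -502896/73 ≈ -6889.0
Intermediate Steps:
l = 73 (l = -8 + 81 = 73)
A(H) = 1/73
B(k) = -12 (B(k) = -2*6 = -12)
y(L, J) = 138 - 2*L (y(L, J) = 16 + 2*(61 - L) = 16 + (122 - 2*L) = 138 - 2*L)
(y(98, B(-10)) + A(29)) - 6831 = ((138 - 2*98) + 1/73) - 6831 = ((138 - 196) + 1/73) - 6831 = (-58 + 1/73) - 6831 = -4233/73 - 6831 = -502896/73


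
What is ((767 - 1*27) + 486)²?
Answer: 1503076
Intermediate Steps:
((767 - 1*27) + 486)² = ((767 - 27) + 486)² = (740 + 486)² = 1226² = 1503076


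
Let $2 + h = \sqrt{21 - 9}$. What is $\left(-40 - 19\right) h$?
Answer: $118 - 118 \sqrt{3} \approx -86.382$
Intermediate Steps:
$h = -2 + 2 \sqrt{3}$ ($h = -2 + \sqrt{21 - 9} = -2 + \sqrt{12} = -2 + 2 \sqrt{3} \approx 1.4641$)
$\left(-40 - 19\right) h = \left(-40 - 19\right) \left(-2 + 2 \sqrt{3}\right) = - 59 \left(-2 + 2 \sqrt{3}\right) = 118 - 118 \sqrt{3}$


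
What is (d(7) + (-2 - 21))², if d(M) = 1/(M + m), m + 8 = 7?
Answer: 18769/36 ≈ 521.36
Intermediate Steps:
m = -1 (m = -8 + 7 = -1)
d(M) = 1/(-1 + M) (d(M) = 1/(M - 1) = 1/(-1 + M))
(d(7) + (-2 - 21))² = (1/(-1 + 7) + (-2 - 21))² = (1/6 - 23)² = (⅙ - 23)² = (-137/6)² = 18769/36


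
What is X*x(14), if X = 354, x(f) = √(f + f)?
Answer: 708*√7 ≈ 1873.2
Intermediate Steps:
x(f) = √2*√f (x(f) = √(2*f) = √2*√f)
X*x(14) = 354*(√2*√14) = 354*(2*√7) = 708*√7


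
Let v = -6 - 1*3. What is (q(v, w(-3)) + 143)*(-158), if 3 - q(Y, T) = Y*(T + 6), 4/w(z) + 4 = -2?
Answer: -30652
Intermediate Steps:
w(z) = -2/3 (w(z) = 4/(-4 - 2) = 4/(-6) = 4*(-1/6) = -2/3)
v = -9 (v = -6 - 3 = -9)
q(Y, T) = 3 - Y*(6 + T) (q(Y, T) = 3 - Y*(T + 6) = 3 - Y*(6 + T))
(q(v, w(-3)) + 143)*(-158) = ((3 - 6*(-9) - 1*(-2/3)*(-9)) + 143)*(-158) = ((3 + 54 - 6) + 143)*(-158) = (51 + 143)*(-158) = 194*(-158) = -30652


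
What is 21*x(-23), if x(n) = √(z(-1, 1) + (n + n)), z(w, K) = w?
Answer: 21*I*√47 ≈ 143.97*I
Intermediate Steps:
x(n) = √(-1 + 2*n) (x(n) = √(-1 + (n + n)) = √(-1 + 2*n))
21*x(-23) = 21*√(-1 + 2*(-23)) = 21*√(-1 - 46) = 21*√(-47) = 21*(I*√47) = 21*I*√47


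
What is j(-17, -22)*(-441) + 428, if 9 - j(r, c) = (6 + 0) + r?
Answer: -8392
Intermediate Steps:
j(r, c) = 3 - r (j(r, c) = 9 - ((6 + 0) + r) = 9 - (6 + r) = 9 + (-6 - r) = 3 - r)
j(-17, -22)*(-441) + 428 = (3 - 1*(-17))*(-441) + 428 = (3 + 17)*(-441) + 428 = 20*(-441) + 428 = -8820 + 428 = -8392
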